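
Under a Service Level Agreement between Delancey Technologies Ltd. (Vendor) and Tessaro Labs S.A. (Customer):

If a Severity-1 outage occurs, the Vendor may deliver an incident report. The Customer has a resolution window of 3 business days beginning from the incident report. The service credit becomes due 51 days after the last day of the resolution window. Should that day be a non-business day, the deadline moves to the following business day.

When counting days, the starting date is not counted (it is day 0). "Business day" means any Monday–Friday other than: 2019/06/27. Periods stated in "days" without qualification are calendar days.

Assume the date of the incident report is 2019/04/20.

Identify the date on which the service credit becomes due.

2019/06/14

From Saturday, 2019/04/20, 3 business days (Apr 22, Apr 23, Apr 24, skipping weekends) brings us to Wednesday, 2019/04/24, which is the last day of the resolution window.
The date on which the service credit becomes due: 51 calendar days after 2019/04/24 is 2019/06/14. 2019/06/14 is a Friday and is not a listed holiday, so no roll-forward applies.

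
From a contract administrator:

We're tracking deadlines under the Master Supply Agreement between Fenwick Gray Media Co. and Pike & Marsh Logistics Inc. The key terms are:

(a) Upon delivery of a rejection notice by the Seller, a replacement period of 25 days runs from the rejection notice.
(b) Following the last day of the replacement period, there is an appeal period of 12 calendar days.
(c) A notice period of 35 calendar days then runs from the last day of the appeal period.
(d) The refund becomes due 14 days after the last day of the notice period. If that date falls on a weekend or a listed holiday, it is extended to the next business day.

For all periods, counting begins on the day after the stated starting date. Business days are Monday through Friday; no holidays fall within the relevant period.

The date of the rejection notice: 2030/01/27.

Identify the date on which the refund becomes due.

Adding 25 calendar days to 2030/01/27 gives 2030/02/21, which is the last day of the replacement period.
The last day of the appeal period: 12 calendar days after 2030/02/21 is 2030/03/05.
The last day of the notice period: 35 calendar days after 2030/03/05 is 2030/04/09.
The date on which the refund becomes due: 2030/04/09 + 14 days = 2030/04/23. 2030/04/23 is a Tuesday, so no roll-forward applies.

2030/04/23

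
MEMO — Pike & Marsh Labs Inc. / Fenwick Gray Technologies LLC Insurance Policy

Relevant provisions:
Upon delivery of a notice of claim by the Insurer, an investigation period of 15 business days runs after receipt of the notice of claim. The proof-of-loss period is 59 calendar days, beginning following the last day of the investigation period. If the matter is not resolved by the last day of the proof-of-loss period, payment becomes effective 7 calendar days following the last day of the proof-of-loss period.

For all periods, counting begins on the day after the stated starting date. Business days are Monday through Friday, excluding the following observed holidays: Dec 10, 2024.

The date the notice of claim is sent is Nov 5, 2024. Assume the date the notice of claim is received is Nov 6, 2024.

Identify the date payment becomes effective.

The last day of the investigation period: 15 business days after Wednesday, Nov 6, 2024, skipping weekends — Nov 7, Nov 8, Nov 11, Nov 12, …, Nov 25, Nov 26, Nov 27 — lands on Wednesday, Nov 27, 2024.
Adding 59 calendar days to Nov 27, 2024 gives Jan 25, 2025, which is the last day of the proof-of-loss period.
The date payment becomes effective: Jan 25, 2025 + 7 days = Feb 1, 2025.

Feb 1, 2025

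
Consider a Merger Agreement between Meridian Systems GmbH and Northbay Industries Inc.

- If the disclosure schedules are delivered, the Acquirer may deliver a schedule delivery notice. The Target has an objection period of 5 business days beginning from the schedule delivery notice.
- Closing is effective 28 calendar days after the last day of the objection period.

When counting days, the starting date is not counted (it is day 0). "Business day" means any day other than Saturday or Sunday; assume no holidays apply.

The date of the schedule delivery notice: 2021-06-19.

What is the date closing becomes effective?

The last day of the objection period: counting 5 business days from Saturday, 2021-06-19 (Jun 21, Jun 22, Jun 23, Jun 24, Jun 25, skipping weekends) reaches Friday, 2021-06-25.
The date closing becomes effective: 28 calendar days after 2021-06-25 is 2021-07-23.

2021-07-23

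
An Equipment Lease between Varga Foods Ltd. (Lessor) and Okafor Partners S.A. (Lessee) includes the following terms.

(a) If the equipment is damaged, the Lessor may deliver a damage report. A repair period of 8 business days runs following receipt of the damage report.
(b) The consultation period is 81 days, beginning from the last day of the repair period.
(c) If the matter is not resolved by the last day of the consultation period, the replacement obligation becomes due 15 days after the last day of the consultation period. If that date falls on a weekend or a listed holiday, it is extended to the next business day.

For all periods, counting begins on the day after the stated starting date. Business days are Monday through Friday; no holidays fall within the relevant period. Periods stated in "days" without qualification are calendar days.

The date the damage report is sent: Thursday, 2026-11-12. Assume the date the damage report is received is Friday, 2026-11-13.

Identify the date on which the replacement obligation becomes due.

2027-03-01

The last day of the repair period: 8 business days after Friday, 2026-11-13, skipping weekends — Nov 16, Nov 17, Nov 18, Nov 19, Nov 20, Nov 23, Nov 24, Nov 25 — lands on Wednesday, 2026-11-25.
The last day of the consultation period: 2026-11-25 + 81 days = 2027-02-14.
The date on which the replacement obligation becomes due: 2027-02-14 + 15 days = 2027-03-01. 2027-03-01 is a Monday, so no roll-forward applies.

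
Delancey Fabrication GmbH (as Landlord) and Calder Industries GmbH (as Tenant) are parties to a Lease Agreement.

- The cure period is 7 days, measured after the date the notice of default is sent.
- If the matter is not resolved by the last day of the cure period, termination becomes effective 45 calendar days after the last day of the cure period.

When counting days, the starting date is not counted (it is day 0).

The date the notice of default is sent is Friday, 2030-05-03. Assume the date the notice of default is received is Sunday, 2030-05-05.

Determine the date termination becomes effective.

2030-06-24

Adding 7 calendar days to 2030-05-03 gives 2030-05-10, which is the last day of the cure period.
The date termination becomes effective: 45 calendar days after 2030-05-10 is 2030-06-24.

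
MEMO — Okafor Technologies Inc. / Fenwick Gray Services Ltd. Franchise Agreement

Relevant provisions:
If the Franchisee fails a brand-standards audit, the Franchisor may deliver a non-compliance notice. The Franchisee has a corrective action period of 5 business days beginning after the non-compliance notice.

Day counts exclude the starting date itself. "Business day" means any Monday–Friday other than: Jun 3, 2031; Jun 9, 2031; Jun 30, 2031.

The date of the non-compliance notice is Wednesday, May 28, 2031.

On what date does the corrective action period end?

The last day of the corrective action period: 5 business days after Wednesday, May 28, 2031, skipping weekends and the listed holiday on Jun 3 — May 29, May 30, Jun 2, Jun 4, Jun 5 — lands on Thursday, Jun 5, 2031.

Jun 5, 2031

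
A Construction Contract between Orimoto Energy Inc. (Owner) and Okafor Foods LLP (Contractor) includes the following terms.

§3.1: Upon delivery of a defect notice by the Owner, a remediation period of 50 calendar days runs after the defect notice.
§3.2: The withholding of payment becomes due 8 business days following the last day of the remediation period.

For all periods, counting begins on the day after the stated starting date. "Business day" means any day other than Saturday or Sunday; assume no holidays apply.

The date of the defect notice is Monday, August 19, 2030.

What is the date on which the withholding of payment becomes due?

The last day of the remediation period: August 19, 2030 + 50 days = October 8, 2030.
The date on which the withholding of payment becomes due: 8 business days after Tuesday, October 8, 2030, skipping weekends — Oct 9, Oct 10, Oct 11, Oct 14, Oct 15, Oct 16, Oct 17, Oct 18 — lands on Friday, October 18, 2030.

October 18, 2030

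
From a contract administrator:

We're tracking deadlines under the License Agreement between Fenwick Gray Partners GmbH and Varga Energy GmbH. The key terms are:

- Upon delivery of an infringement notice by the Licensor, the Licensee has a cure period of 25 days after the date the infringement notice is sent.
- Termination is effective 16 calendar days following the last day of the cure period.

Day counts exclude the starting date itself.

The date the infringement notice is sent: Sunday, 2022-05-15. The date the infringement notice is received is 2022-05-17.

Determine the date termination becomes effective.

The last day of the cure period: 2022-05-15 + 25 days = 2022-06-09.
The date termination becomes effective: 2022-06-09 + 16 days = 2022-06-25.

2022-06-25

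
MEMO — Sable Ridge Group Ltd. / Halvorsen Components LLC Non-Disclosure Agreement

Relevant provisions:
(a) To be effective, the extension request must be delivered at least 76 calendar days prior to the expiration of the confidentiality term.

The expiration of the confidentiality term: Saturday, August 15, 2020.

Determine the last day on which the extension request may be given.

May 31, 2020

Counting back 76 calendar days from August 15, 2020 gives May 31, 2020.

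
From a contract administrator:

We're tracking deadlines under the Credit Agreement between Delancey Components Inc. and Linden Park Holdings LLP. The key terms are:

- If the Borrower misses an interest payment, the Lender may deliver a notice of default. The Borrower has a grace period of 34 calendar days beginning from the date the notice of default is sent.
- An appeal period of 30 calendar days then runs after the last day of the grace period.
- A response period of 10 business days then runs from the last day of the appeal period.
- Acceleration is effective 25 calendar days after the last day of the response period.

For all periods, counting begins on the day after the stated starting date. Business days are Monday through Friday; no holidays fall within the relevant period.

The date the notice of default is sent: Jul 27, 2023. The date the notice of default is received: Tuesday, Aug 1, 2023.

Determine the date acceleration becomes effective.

The last day of the grace period: 34 calendar days after Jul 27, 2023 is Aug 30, 2023.
The last day of the appeal period: 30 calendar days after Aug 30, 2023 is Sep 29, 2023.
The last day of the response period: counting 10 business days from Friday, Sep 29, 2023 (Oct 2, Oct 3, Oct 4, Oct 5, Oct 6, Oct 9, Oct 10, Oct 11, Oct 12, Oct 13, skipping weekends) reaches Friday, Oct 13, 2023.
The date acceleration becomes effective: 25 calendar days after Oct 13, 2023 is Nov 7, 2023.

Nov 7, 2023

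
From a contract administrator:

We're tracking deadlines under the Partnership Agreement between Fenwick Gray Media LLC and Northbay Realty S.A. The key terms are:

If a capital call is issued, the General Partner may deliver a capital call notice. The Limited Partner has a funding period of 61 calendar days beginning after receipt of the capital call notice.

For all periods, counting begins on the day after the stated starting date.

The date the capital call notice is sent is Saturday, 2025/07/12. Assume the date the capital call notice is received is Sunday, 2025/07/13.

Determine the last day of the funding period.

The last day of the funding period: 61 calendar days after 2025/07/13 is 2025/09/12.

2025/09/12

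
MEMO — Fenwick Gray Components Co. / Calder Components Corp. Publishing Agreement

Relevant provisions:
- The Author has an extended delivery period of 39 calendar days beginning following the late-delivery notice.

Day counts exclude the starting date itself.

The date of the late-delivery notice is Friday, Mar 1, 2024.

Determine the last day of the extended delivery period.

Adding 39 calendar days to Mar 1, 2024 gives Apr 9, 2024, which is the last day of the extended delivery period.

Apr 9, 2024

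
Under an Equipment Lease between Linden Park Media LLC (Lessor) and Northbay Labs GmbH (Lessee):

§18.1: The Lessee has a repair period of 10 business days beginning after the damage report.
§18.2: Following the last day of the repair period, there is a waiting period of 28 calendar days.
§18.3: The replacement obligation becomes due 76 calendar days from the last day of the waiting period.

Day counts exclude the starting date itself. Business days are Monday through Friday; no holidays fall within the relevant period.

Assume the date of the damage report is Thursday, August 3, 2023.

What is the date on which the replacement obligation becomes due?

November 29, 2023

The last day of the repair period: 10 business days after Thursday, August 3, 2023, skipping weekends — Aug 4, Aug 7, Aug 8, Aug 9, Aug 10, Aug 11, Aug 14, Aug 15, Aug 16, Aug 17 — lands on Thursday, August 17, 2023.
The last day of the waiting period: 28 calendar days after August 17, 2023 is September 14, 2023.
The date on which the replacement obligation becomes due: September 14, 2023 + 76 days = November 29, 2023.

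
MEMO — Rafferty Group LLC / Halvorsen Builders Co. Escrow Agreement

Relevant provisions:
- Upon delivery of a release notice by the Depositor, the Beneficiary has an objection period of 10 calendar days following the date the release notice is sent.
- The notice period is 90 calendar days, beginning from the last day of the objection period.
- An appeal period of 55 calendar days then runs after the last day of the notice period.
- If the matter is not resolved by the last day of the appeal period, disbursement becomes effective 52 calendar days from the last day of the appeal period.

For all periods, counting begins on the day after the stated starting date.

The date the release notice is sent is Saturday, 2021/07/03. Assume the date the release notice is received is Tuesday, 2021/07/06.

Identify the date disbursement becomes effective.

2022/01/26

The last day of the objection period: 2021/07/03 + 10 days = 2021/07/13.
The last day of the notice period: 2021/07/13 + 90 days = 2021/10/11.
The last day of the appeal period: 2021/10/11 + 55 days = 2021/12/05.
The date disbursement becomes effective: 52 calendar days after 2021/12/05 is 2022/01/26.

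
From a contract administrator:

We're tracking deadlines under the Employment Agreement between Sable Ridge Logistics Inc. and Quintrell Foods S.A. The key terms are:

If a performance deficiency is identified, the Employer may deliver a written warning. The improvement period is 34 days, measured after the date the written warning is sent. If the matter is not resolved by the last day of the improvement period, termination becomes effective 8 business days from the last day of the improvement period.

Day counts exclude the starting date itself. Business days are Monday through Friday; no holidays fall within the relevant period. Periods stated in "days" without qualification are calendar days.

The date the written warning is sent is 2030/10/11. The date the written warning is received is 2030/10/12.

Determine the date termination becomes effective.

2030/11/26

The last day of the improvement period: 2030/10/11 + 34 days = 2030/11/14.
The date termination becomes effective: 8 business days after Thursday, 2030/11/14, skipping weekends — Nov 15, Nov 18, Nov 19, Nov 20, Nov 21, Nov 22, Nov 25, Nov 26 — lands on Tuesday, 2030/11/26.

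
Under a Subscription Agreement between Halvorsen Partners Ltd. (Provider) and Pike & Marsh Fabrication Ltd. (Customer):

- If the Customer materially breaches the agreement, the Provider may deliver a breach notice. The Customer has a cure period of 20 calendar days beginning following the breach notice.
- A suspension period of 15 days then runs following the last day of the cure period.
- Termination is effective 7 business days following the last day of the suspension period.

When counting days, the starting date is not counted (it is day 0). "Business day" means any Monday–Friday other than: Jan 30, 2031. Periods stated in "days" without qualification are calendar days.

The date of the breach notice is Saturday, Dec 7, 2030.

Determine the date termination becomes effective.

Adding 20 calendar days to Dec 7, 2030 gives Dec 27, 2030, which is the last day of the cure period.
Adding 15 calendar days to Dec 27, 2030 gives Jan 11, 2031, which is the last day of the suspension period.
The date termination becomes effective: counting 7 business days from Saturday, Jan 11, 2031 (Jan 13, Jan 14, Jan 15, Jan 16, Jan 17, Jan 20, Jan 21, skipping weekends) reaches Tuesday, Jan 21, 2031.

Jan 21, 2031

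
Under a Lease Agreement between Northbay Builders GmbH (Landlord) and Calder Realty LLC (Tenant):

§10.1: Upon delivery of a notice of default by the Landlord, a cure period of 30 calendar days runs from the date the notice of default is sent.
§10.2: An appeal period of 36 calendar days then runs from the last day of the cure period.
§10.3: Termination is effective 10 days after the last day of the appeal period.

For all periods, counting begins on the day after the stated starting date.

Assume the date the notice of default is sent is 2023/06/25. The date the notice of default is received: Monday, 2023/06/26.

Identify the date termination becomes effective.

2023/09/09

The last day of the cure period: 2023/06/25 + 30 days = 2023/07/25.
Adding 36 calendar days to 2023/07/25 gives 2023/08/30, which is the last day of the appeal period.
Adding 10 calendar days to 2023/08/30 gives 2023/09/09, which is the date termination becomes effective.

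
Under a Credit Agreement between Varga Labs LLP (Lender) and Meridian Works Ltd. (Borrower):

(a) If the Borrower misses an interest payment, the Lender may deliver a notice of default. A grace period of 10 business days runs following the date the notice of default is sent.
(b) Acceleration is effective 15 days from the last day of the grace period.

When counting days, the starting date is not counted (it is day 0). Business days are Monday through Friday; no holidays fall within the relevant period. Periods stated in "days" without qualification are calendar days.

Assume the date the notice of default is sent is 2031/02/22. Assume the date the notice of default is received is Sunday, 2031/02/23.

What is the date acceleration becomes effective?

The last day of the grace period: 10 business days after Saturday, 2031/02/22, skipping weekends — Feb 24, Feb 25, Feb 26, Feb 27, Feb 28, Mar 3, Mar 4, Mar 5, Mar 6, Mar 7 — lands on Friday, 2031/03/07.
Adding 15 calendar days to 2031/03/07 gives 2031/03/22, which is the date acceleration becomes effective.

2031/03/22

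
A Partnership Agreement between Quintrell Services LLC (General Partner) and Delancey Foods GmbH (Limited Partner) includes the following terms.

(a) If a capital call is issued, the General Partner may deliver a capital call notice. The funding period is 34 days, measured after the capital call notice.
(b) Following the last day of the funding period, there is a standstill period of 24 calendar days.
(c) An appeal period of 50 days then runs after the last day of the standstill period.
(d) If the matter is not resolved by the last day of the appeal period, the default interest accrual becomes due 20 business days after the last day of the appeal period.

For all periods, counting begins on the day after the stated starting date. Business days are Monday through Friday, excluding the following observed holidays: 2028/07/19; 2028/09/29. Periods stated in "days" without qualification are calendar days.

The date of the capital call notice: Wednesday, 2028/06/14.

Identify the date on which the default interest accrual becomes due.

Adding 34 calendar days to 2028/06/14 gives 2028/07/18, which is the last day of the funding period.
Adding 24 calendar days to 2028/07/18 gives 2028/08/11, which is the last day of the standstill period.
The last day of the appeal period: 50 calendar days after 2028/08/11 is 2028/09/30.
From Saturday, 2028/09/30, 20 business days (Oct 2, Oct 3, Oct 4, Oct 5, …, Oct 25, Oct 26, Oct 27, skipping weekends) brings us to Friday, 2028/10/27, which is the date on which the default interest accrual becomes due.

2028/10/27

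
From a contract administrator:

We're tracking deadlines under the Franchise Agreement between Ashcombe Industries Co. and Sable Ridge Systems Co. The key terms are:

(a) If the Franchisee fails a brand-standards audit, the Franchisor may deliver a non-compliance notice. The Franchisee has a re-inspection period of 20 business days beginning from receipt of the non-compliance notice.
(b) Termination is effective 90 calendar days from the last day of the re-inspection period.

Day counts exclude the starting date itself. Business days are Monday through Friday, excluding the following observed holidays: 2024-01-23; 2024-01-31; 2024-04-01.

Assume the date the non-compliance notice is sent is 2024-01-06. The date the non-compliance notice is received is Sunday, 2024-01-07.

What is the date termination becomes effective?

2024-05-06

The last day of the re-inspection period: 20 business days after Sunday, 2024-01-07, skipping weekends and the listed holidays on Jan 23, Jan 31 — Jan 8, Jan 9, Jan 10, Jan 11, …, Feb 2, Feb 5, Feb 6 — lands on Tuesday, 2024-02-06.
The date termination becomes effective: 2024-02-06 + 90 days = 2024-05-06.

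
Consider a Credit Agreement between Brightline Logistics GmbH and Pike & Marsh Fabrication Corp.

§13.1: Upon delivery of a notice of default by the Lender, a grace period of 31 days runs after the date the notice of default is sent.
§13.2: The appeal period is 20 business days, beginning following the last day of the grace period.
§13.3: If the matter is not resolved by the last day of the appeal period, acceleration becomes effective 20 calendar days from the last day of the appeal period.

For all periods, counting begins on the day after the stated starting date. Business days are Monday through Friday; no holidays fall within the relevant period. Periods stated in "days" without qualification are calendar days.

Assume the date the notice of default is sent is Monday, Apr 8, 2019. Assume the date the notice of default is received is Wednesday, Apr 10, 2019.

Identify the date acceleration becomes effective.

Jun 26, 2019

The last day of the grace period: 31 calendar days after Apr 8, 2019 is May 9, 2019.
The last day of the appeal period: counting 20 business days from Thursday, May 9, 2019 (May 10, May 13, May 14, May 15, …, Jun 4, Jun 5, Jun 6, skipping weekends) reaches Thursday, Jun 6, 2019.
Adding 20 calendar days to Jun 6, 2019 gives Jun 26, 2019, which is the date acceleration becomes effective.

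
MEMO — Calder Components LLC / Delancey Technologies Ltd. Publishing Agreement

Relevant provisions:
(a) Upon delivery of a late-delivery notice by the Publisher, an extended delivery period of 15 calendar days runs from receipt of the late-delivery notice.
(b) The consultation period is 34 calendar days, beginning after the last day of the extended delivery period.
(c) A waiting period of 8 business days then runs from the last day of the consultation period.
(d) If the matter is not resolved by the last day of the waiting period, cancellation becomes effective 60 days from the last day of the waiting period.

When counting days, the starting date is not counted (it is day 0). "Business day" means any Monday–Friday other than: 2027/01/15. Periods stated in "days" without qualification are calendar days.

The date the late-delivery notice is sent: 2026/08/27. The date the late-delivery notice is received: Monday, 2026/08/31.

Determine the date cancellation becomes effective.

The last day of the extended delivery period: 15 calendar days after 2026/08/31 is 2026/09/15.
The last day of the consultation period: 34 calendar days after 2026/09/15 is 2026/10/19.
From Monday, 2026/10/19, 8 business days (Oct 20, Oct 21, Oct 22, Oct 23, Oct 26, Oct 27, Oct 28, Oct 29, skipping weekends) brings us to Thursday, 2026/10/29, which is the last day of the waiting period.
Adding 60 calendar days to 2026/10/29 gives 2026/12/28, which is the date cancellation becomes effective.

2026/12/28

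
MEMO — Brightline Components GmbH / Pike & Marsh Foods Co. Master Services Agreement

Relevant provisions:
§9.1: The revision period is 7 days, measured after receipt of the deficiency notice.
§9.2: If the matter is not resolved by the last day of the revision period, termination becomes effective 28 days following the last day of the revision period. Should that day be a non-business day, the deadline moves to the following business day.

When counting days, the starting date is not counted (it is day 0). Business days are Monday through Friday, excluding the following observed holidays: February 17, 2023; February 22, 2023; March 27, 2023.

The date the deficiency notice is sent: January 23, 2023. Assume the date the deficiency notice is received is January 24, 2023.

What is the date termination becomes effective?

February 28, 2023

The last day of the revision period: 7 calendar days after January 24, 2023 is January 31, 2023.
The date termination becomes effective: 28 calendar days after January 31, 2023 is February 28, 2023. February 28, 2023 is a Tuesday and is not a listed holiday, so no roll-forward applies.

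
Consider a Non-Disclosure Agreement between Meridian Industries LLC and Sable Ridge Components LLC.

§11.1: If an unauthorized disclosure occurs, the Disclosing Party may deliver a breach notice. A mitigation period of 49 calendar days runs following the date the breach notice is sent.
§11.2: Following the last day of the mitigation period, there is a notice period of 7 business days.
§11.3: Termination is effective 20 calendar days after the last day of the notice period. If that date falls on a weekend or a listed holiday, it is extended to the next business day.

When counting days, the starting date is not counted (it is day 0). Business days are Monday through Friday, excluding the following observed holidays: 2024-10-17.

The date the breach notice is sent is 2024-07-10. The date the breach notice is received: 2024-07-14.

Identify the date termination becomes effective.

Adding 49 calendar days to 2024-07-10 gives 2024-08-28, which is the last day of the mitigation period.
From Wednesday, 2024-08-28, 7 business days (Aug 29, Aug 30, Sep 2, Sep 3, Sep 4, Sep 5, Sep 6, skipping weekends) brings us to Friday, 2024-09-06, which is the last day of the notice period.
The date termination becomes effective: 20 calendar days after 2024-09-06 is 2024-09-26. 2024-09-26 is a Thursday and is not a listed holiday, so no roll-forward applies.

2024-09-26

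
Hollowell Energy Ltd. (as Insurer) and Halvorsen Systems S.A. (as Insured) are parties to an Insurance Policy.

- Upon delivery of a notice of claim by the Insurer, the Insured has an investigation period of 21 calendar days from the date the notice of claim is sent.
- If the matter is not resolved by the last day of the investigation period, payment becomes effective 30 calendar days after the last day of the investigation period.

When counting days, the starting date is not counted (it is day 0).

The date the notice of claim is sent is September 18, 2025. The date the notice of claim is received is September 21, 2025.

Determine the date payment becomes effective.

November 8, 2025

Adding 21 calendar days to September 18, 2025 gives October 9, 2025, which is the last day of the investigation period.
Adding 30 calendar days to October 9, 2025 gives November 8, 2025, which is the date payment becomes effective.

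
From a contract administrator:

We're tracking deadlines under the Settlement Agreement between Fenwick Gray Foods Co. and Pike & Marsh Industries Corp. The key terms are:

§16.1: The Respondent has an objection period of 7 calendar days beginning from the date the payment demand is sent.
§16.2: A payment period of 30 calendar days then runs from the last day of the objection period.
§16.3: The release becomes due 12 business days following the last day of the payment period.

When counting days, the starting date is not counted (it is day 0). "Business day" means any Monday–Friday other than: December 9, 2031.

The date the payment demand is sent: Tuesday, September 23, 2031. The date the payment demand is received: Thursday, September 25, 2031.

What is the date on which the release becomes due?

November 17, 2031

The last day of the objection period: 7 calendar days after September 23, 2031 is September 30, 2031.
The last day of the payment period: 30 calendar days after September 30, 2031 is October 30, 2031.
From Thursday, October 30, 2031, 12 business days (Oct 31, Nov 3, Nov 4, Nov 5, …, Nov 13, Nov 14, Nov 17, skipping weekends) brings us to Monday, November 17, 2031, which is the date on which the release becomes due.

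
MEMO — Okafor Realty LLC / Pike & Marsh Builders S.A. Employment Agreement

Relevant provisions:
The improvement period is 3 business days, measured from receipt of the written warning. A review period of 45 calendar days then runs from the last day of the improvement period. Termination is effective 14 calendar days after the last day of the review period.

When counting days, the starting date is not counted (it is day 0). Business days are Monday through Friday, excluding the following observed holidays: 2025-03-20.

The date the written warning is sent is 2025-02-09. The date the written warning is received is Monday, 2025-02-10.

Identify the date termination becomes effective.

From Monday, 2025-02-10, 3 business days (Feb 11, Feb 12, Feb 13, skipping weekends) brings us to Thursday, 2025-02-13, which is the last day of the improvement period.
Adding 45 calendar days to 2025-02-13 gives 2025-03-30, which is the last day of the review period.
Adding 14 calendar days to 2025-03-30 gives 2025-04-13, which is the date termination becomes effective.

2025-04-13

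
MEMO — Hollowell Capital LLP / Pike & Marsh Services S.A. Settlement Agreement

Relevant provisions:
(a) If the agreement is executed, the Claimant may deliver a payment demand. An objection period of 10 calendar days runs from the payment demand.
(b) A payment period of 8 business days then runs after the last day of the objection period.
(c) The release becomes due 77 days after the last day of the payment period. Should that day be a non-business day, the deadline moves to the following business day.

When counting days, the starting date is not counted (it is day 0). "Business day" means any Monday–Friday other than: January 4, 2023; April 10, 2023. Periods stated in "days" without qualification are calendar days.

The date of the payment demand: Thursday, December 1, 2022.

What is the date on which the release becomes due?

March 8, 2023

The last day of the objection period: 10 calendar days after December 1, 2022 is December 11, 2022.
The last day of the payment period: 8 business days after Sunday, December 11, 2022, skipping weekends — Dec 12, Dec 13, Dec 14, Dec 15, Dec 16, Dec 19, Dec 20, Dec 21 — lands on Wednesday, December 21, 2022.
The date on which the release becomes due: 77 calendar days after December 21, 2022 is March 8, 2023. March 8, 2023 is a Wednesday and is not a listed holiday, so no roll-forward applies.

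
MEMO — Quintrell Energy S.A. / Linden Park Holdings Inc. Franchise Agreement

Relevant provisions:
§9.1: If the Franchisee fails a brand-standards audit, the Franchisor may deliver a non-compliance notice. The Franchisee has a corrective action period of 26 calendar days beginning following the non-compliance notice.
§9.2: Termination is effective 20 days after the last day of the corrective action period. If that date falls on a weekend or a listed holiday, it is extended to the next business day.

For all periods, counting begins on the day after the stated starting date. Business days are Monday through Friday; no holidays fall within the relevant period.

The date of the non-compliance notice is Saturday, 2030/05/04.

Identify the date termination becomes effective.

2030/06/19

The last day of the corrective action period: 2030/05/04 + 26 days = 2030/05/30.
The date termination becomes effective: 2030/05/30 + 20 days = 2030/06/19. 2030/06/19 is a Wednesday, so no roll-forward applies.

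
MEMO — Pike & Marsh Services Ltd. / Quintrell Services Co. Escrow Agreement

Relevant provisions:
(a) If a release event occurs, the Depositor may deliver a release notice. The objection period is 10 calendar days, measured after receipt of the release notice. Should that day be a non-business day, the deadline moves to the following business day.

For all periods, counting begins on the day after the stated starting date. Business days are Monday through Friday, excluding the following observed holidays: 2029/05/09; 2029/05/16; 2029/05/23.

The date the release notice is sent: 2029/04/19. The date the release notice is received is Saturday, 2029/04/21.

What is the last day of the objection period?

The last day of the objection period: 2029/04/21 + 10 days = 2029/05/01. 2029/05/01 is a Tuesday and is not a listed holiday, so no roll-forward applies.

2029/05/01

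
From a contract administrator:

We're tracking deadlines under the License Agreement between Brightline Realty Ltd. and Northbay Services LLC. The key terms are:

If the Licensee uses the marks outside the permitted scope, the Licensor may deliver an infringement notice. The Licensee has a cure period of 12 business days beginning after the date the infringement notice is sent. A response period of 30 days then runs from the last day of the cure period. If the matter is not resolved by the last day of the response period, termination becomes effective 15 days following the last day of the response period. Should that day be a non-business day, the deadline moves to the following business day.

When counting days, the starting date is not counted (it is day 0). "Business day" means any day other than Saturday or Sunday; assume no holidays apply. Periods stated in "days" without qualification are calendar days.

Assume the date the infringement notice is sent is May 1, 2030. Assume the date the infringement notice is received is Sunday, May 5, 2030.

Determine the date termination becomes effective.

July 1, 2030

The last day of the cure period: 12 business days after Wednesday, May 1, 2030, skipping weekends — May 2, May 3, May 6, May 7, …, May 15, May 16, May 17 — lands on Friday, May 17, 2030.
The last day of the response period: May 17, 2030 + 30 days = June 16, 2030.
The date termination becomes effective: June 16, 2030 + 15 days = July 1, 2030. July 1, 2030 is a Monday, so no roll-forward applies.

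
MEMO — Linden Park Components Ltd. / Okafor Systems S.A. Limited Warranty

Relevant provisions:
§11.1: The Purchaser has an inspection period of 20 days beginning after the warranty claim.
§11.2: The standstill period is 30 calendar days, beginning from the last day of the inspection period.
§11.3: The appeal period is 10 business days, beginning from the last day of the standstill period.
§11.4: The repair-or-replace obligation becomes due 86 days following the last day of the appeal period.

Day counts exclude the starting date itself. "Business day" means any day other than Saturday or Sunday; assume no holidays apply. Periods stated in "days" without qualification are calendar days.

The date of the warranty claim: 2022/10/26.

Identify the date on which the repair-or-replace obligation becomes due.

2023/03/25

Adding 20 calendar days to 2022/10/26 gives 2022/11/15, which is the last day of the inspection period.
Adding 30 calendar days to 2022/11/15 gives 2022/12/15, which is the last day of the standstill period.
From Thursday, 2022/12/15, 10 business days (Dec 16, Dec 19, Dec 20, Dec 21, Dec 22, Dec 23, Dec 26, Dec 27, Dec 28, Dec 29, skipping weekends) brings us to Thursday, 2022/12/29, which is the last day of the appeal period.
The date on which the repair-or-replace obligation becomes due: 2022/12/29 + 86 days = 2023/03/25.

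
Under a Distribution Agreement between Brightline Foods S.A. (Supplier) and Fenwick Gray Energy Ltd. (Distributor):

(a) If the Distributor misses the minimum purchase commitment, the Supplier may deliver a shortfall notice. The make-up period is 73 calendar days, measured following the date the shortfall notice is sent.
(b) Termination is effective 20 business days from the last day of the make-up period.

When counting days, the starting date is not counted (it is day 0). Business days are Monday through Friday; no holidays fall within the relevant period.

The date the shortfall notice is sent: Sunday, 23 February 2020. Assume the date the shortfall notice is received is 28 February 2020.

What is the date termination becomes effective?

The last day of the make-up period: 73 calendar days after 23 February 2020 is 6 May 2020.
From Wednesday, 6 May 2020, 20 business days (May 7, May 8, May 11, May 12, …, Jun 1, Jun 2, Jun 3, skipping weekends) brings us to Wednesday, 3 June 2020, which is the date termination becomes effective.

3 June 2020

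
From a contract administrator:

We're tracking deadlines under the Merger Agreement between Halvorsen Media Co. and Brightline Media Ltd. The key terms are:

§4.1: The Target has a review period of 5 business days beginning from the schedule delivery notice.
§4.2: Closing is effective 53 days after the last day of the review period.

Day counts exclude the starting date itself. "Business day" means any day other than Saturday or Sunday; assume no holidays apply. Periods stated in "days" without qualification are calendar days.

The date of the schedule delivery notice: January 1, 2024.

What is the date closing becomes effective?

March 1, 2024

The last day of the review period: counting 5 business days from Monday, January 1, 2024 (Jan 2, Jan 3, Jan 4, Jan 5, Jan 8, skipping weekends) reaches Monday, January 8, 2024.
The date closing becomes effective: January 8, 2024 + 53 days = March 1, 2024.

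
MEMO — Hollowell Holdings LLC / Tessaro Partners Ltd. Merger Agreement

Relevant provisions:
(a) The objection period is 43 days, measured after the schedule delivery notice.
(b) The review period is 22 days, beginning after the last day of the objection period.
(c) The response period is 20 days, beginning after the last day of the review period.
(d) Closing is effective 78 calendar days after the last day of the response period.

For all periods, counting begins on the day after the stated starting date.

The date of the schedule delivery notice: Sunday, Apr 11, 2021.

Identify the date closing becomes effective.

Adding 43 calendar days to Apr 11, 2021 gives May 24, 2021, which is the last day of the objection period.
The last day of the review period: 22 calendar days after May 24, 2021 is Jun 15, 2021.
The last day of the response period: 20 calendar days after Jun 15, 2021 is Jul 5, 2021.
The date closing becomes effective: 78 calendar days after Jul 5, 2021 is Sep 21, 2021.

Sep 21, 2021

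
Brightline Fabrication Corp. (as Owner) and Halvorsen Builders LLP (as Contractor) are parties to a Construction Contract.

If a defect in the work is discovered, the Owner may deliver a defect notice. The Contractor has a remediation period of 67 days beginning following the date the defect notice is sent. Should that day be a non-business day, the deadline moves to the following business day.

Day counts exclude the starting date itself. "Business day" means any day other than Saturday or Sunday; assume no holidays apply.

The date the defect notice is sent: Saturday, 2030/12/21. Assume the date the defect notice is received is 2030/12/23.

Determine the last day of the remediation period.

2031/02/26

The last day of the remediation period: 67 calendar days after 2030/12/21 is 2031/02/26. 2031/02/26 is a Wednesday, so no roll-forward applies.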